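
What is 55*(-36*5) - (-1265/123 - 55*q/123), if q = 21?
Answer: -1215280/123 ≈ -9880.3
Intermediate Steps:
55*(-36*5) - (-1265/123 - 55*q/123) = 55*(-36*5) - 55/((-123/(23 + 21))) = 55*(-180) - 55/((-123/44)) = -9900 - 55/((-123*1/44)) = -9900 - 55/(-123/44) = -9900 - 55*(-44/123) = -9900 + 2420/123 = -1215280/123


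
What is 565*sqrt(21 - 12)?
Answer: 1695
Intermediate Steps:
565*sqrt(21 - 12) = 565*sqrt(9) = 565*3 = 1695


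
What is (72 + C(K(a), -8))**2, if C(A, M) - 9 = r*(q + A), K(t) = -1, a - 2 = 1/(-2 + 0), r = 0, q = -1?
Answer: 6561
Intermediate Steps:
a = 3/2 (a = 2 + 1/(-2 + 0) = 2 + 1/(-2) = 2 - 1/2 = 3/2 ≈ 1.5000)
C(A, M) = 9 (C(A, M) = 9 + 0*(-1 + A) = 9 + 0 = 9)
(72 + C(K(a), -8))**2 = (72 + 9)**2 = 81**2 = 6561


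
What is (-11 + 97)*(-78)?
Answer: -6708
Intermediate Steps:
(-11 + 97)*(-78) = 86*(-78) = -6708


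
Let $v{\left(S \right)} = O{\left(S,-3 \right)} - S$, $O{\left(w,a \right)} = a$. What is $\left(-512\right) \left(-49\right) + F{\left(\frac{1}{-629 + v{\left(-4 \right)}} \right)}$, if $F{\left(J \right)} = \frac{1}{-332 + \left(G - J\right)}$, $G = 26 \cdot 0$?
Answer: $\frac{5230721932}{208495} \approx 25088.0$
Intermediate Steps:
$v{\left(S \right)} = -3 - S$
$G = 0$
$F{\left(J \right)} = \frac{1}{-332 - J}$ ($F{\left(J \right)} = \frac{1}{-332 + \left(0 - J\right)} = \frac{1}{-332 - J}$)
$\left(-512\right) \left(-49\right) + F{\left(\frac{1}{-629 + v{\left(-4 \right)}} \right)} = \left(-512\right) \left(-49\right) - \frac{1}{332 + \frac{1}{-629 - -1}} = 25088 - \frac{1}{332 + \frac{1}{-629 + \left(-3 + 4\right)}} = 25088 - \frac{1}{332 + \frac{1}{-629 + 1}} = 25088 - \frac{1}{332 + \frac{1}{-628}} = 25088 - \frac{1}{332 - \frac{1}{628}} = 25088 - \frac{1}{\frac{208495}{628}} = 25088 - \frac{628}{208495} = \frac{5230721932}{208495}$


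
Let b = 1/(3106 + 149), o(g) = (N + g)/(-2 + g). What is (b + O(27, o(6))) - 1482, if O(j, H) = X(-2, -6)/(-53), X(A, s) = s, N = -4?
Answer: -255647647/172515 ≈ -1481.9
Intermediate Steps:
o(g) = (-4 + g)/(-2 + g)
b = 1/3255 ≈ 0.00030722
O(j, H) = 6/53 (O(j, H) = -6/(-53) = -6*(-1/53) = 6/53)
(b + O(27, o(6))) - 1482 = (1/3255 + 6/53) - 1482 = 19583/172515 - 1482 = -255647647/172515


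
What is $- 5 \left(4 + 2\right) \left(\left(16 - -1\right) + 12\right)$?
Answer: $-870$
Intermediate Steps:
$- 5 \left(4 + 2\right) \left(\left(16 - -1\right) + 12\right) = \left(-5\right) 6 \left(\left(16 + \left(-4 + 5\right)\right) + 12\right) = - 30 \left(\left(16 + 1\right) + 12\right) = - 30 \left(17 + 12\right) = \left(-30\right) 29 = -870$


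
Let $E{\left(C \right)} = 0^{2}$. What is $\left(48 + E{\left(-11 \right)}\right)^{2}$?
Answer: $2304$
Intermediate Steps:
$E{\left(C \right)} = 0$
$\left(48 + E{\left(-11 \right)}\right)^{2} = \left(48 + 0\right)^{2} = 48^{2} = 2304$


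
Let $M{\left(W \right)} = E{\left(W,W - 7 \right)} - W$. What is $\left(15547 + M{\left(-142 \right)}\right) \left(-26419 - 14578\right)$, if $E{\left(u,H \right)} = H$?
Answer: $-637093380$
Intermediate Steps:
$M{\left(W \right)} = -7$ ($M{\left(W \right)} = \left(W - 7\right) - W = \left(-7 + W\right) - W = -7$)
$\left(15547 + M{\left(-142 \right)}\right) \left(-26419 - 14578\right) = \left(15547 - 7\right) \left(-26419 - 14578\right) = 15540 \left(-40997\right) = -637093380$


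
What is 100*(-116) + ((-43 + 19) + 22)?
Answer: -11602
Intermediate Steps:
100*(-116) + ((-43 + 19) + 22) = -11600 + (-24 + 22) = -11600 - 2 = -11602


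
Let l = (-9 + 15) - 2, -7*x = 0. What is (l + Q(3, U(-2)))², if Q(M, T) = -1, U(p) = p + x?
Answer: 9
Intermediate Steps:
x = 0 (x = -⅐*0 = 0)
U(p) = p (U(p) = p + 0 = p)
l = 4 (l = 6 - 2 = 4)
(l + Q(3, U(-2)))² = (4 - 1)² = 3² = 9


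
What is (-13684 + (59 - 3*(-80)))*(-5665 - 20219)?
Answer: 346457340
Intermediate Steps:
(-13684 + (59 - 3*(-80)))*(-5665 - 20219) = (-13684 + (59 + 240))*(-25884) = (-13684 + 299)*(-25884) = -13385*(-25884) = 346457340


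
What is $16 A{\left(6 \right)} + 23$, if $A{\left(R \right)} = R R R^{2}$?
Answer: $20759$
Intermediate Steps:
$A{\left(R \right)} = R^{4}$ ($A{\left(R \right)} = R^{2} R^{2} = R^{4}$)
$16 A{\left(6 \right)} + 23 = 16 \cdot 6^{4} + 23 = 16 \cdot 1296 + 23 = 20736 + 23 = 20759$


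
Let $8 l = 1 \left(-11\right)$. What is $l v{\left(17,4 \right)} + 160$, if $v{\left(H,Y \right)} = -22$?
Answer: $\frac{761}{4} \approx 190.25$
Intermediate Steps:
$l = - \frac{11}{8}$ ($l = \frac{1 \left(-11\right)}{8} = \frac{1}{8} \left(-11\right) = - \frac{11}{8} \approx -1.375$)
$l v{\left(17,4 \right)} + 160 = \left(- \frac{11}{8}\right) \left(-22\right) + 160 = \frac{121}{4} + 160 = \frac{761}{4}$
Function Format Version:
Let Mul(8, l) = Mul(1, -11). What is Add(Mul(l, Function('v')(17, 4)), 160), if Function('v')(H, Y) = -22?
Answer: Rational(761, 4) ≈ 190.25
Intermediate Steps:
l = Rational(-11, 8) (l = Mul(Rational(1, 8), Mul(1, -11)) = Mul(Rational(1, 8), -11) = Rational(-11, 8) ≈ -1.3750)
Add(Mul(l, Function('v')(17, 4)), 160) = Add(Mul(Rational(-11, 8), -22), 160) = Add(Rational(121, 4), 160) = Rational(761, 4)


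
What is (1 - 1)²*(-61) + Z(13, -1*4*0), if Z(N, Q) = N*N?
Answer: 169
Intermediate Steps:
Z(N, Q) = N²
(1 - 1)²*(-61) + Z(13, -1*4*0) = (1 - 1)²*(-61) + 13² = 0²*(-61) + 169 = 0*(-61) + 169 = 0 + 169 = 169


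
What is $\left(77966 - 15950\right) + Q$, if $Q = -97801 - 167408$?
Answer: $-203193$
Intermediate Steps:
$Q = -265209$
$\left(77966 - 15950\right) + Q = \left(77966 - 15950\right) - 265209 = 62016 - 265209 = -203193$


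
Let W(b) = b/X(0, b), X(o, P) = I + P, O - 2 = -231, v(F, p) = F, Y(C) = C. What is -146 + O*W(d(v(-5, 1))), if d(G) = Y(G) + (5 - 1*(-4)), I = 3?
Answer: -1938/7 ≈ -276.86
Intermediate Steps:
O = -229 (O = 2 - 231 = -229)
X(o, P) = 3 + P
d(G) = 9 + G (d(G) = G + (5 - 1*(-4)) = G + (5 + 4) = G + 9 = 9 + G)
W(b) = b/(3 + b)
-146 + O*W(d(v(-5, 1))) = -146 - 229*(9 - 5)/(3 + (9 - 5)) = -146 - 916/(3 + 4) = -146 - 916/7 = -1938/7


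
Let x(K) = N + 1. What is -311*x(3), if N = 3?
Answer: -1244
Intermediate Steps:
x(K) = 4 (x(K) = 3 + 1 = 4)
-311*x(3) = -311*4 = -1244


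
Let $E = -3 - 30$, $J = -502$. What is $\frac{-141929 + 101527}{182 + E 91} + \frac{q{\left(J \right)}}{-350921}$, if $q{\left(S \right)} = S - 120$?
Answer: $\frac{14179664904}{989948141} \approx 14.324$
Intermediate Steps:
$E = -33$
$q{\left(S \right)} = -120 + S$
$\frac{-141929 + 101527}{182 + E 91} + \frac{q{\left(J \right)}}{-350921} = \frac{-141929 + 101527}{182 - 3003} + \frac{-120 - 502}{-350921} = - \frac{40402}{182 - 3003} - - \frac{622}{350921} = - \frac{40402}{-2821} + \frac{622}{350921} = \left(-40402\right) \left(- \frac{1}{2821}\right) + \frac{622}{350921} = \frac{40402}{2821} + \frac{622}{350921} = \frac{14179664904}{989948141}$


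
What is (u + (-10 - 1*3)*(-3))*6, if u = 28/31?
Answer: 7422/31 ≈ 239.42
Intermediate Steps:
u = 28/31 (u = 28*(1/31) = 28/31 ≈ 0.90323)
(u + (-10 - 1*3)*(-3))*6 = (28/31 + (-10 - 1*3)*(-3))*6 = (28/31 + (-10 - 3)*(-3))*6 = (28/31 - 13*(-3))*6 = (28/31 + 39)*6 = (1237/31)*6 = 7422/31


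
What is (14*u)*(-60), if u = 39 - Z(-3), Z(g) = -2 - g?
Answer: -31920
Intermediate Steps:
u = 38 (u = 39 - (-2 - 1*(-3)) = 39 - (-2 + 3) = 39 - 1*1 = 39 - 1 = 38)
(14*u)*(-60) = (14*38)*(-60) = 532*(-60) = -31920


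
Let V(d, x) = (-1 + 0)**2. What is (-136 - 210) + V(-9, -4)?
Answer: -345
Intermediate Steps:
V(d, x) = 1 (V(d, x) = (-1)**2 = 1)
(-136 - 210) + V(-9, -4) = (-136 - 210) + 1 = -346 + 1 = -345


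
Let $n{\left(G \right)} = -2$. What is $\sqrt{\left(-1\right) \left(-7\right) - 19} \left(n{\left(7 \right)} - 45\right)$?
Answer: $- 94 i \sqrt{3} \approx - 162.81 i$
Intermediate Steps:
$\sqrt{\left(-1\right) \left(-7\right) - 19} \left(n{\left(7 \right)} - 45\right) = \sqrt{\left(-1\right) \left(-7\right) - 19} \left(-2 - 45\right) = \sqrt{7 - 19} \left(-47\right) = \sqrt{-12} \left(-47\right) = 2 i \sqrt{3} \left(-47\right) = - 94 i \sqrt{3}$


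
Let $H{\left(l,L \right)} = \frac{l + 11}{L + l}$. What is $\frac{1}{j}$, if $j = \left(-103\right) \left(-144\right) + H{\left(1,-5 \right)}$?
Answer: $\frac{1}{14829} \approx 6.7435 \cdot 10^{-5}$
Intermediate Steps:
$H{\left(l,L \right)} = \frac{11 + l}{L + l}$
$j = 14829$ ($j = \left(-103\right) \left(-144\right) + \frac{11 + 1}{-5 + 1} = 14832 + \frac{1}{-4} \cdot 12 = 14832 - 3 = 14829$)
$\frac{1}{j} = \frac{1}{14829}$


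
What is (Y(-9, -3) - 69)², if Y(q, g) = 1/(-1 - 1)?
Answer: 19321/4 ≈ 4830.3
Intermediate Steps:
Y(q, g) = -½ (Y(q, g) = 1/(-2) = -½)
(Y(-9, -3) - 69)² = (-½ - 69)² = (-139/2)² = 19321/4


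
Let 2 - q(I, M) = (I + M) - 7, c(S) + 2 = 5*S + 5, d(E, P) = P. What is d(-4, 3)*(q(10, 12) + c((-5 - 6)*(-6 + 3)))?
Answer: 465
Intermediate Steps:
c(S) = 3 + 5*S (c(S) = -2 + (5*S + 5) = -2 + (5 + 5*S) = 3 + 5*S)
q(I, M) = 9 - I - M (q(I, M) = 2 - ((I + M) - 7) = 2 - (-7 + I + M) = 2 + (7 - I - M) = 9 - I - M)
d(-4, 3)*(q(10, 12) + c((-5 - 6)*(-6 + 3))) = 3*((9 - 1*10 - 1*12) + (3 + 5*((-5 - 6)*(-6 + 3)))) = 3*((9 - 10 - 12) + (3 + 5*(-11*(-3)))) = 3*(-13 + (3 + 5*33)) = 3*(-13 + (3 + 165)) = 3*(-13 + 168) = 3*155 = 465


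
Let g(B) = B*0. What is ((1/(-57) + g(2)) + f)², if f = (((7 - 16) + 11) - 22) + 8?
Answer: 469225/3249 ≈ 144.42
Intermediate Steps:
g(B) = 0
f = -12 (f = ((-9 + 11) - 22) + 8 = (2 - 22) + 8 = -20 + 8 = -12)
((1/(-57) + g(2)) + f)² = ((1/(-57) + 0) - 12)² = ((-1/57 + 0) - 12)² = (-1/57 - 12)² = (-685/57)² = 469225/3249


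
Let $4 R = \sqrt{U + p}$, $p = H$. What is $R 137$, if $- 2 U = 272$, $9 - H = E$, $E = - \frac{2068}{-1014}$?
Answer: $\frac{137 i \sqrt{196269}}{156} \approx 389.06 i$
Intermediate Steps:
$E = \frac{1034}{507}$ ($E = \left(-2068\right) \left(- \frac{1}{1014}\right) = \frac{1034}{507} \approx 2.0394$)
$H = \frac{3529}{507}$ ($H = 9 - \frac{1034}{507} = \frac{3529}{507} \approx 6.9606$)
$U = -136$ ($U = \left(- \frac{1}{2}\right) 272 = -136$)
$p = \frac{3529}{507} \approx 6.9606$
$R = \frac{i \sqrt{196269}}{156}$ ($R = \frac{\sqrt{-136 + \frac{3529}{507}}}{4} = \frac{\sqrt{- \frac{65423}{507}}}{4} = \frac{\frac{1}{39} i \sqrt{196269}}{4} = \frac{i \sqrt{196269}}{156} \approx 2.8399 i$)
$R 137 = \frac{i \sqrt{196269}}{156} \cdot 137 = \frac{137 i \sqrt{196269}}{156}$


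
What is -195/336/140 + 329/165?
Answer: 1029599/517440 ≈ 1.9898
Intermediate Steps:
-195/336/140 + 329/165 = -195*1/336*(1/140) + 329*(1/165) = -65/112*1/140 + 329/165 = -13/3136 + 329/165 = 1029599/517440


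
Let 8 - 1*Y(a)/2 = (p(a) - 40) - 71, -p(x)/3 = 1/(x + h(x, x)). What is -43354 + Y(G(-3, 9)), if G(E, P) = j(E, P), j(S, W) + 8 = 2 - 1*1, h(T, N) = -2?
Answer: -129350/3 ≈ -43117.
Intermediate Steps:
p(x) = -3/(-2 + x) (p(x) = -3/(x - 2) = -3/(-2 + x))
j(S, W) = -7 (j(S, W) = -8 + (2 - 1*1) = -8 + (2 - 1) = -8 + 1 = -7)
G(E, P) = -7
Y(a) = 238 + 6/(-2 + a) (Y(a) = 16 - 2*((-3/(-2 + a) - 40) - 71) = 16 - 2*((-40 - 3/(-2 + a)) - 71) = 16 - 2*(-111 - 3/(-2 + a)) = 16 + (222 + 6/(-2 + a)) = 238 + 6/(-2 + a))
-43354 + Y(G(-3, 9)) = -43354 + 2*(-235 + 119*(-7))/(-2 - 7) = -43354 + 2*(-235 - 833)/(-9) = -43354 + 2*(-⅑)*(-1068) = -43354 + 712/3 = -129350/3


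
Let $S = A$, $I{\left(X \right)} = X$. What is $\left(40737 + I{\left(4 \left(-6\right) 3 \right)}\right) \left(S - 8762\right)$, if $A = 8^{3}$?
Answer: $-335486250$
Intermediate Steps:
$A = 512$
$S = 512$
$\left(40737 + I{\left(4 \left(-6\right) 3 \right)}\right) \left(S - 8762\right) = \left(40737 + 4 \left(-6\right) 3\right) \left(512 - 8762\right) = \left(40737 - 72\right) \left(-8250\right) = 40665 \left(-8250\right) = -335486250$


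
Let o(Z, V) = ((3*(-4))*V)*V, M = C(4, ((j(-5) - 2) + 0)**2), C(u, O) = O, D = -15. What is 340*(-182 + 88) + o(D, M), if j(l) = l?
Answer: -60772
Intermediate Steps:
M = 49 (M = ((-5 - 2) + 0)**2 = (-7 + 0)**2 = (-7)**2 = 49)
o(Z, V) = -12*V**2 (o(Z, V) = (-12*V)*V = -12*V**2)
340*(-182 + 88) + o(D, M) = 340*(-182 + 88) - 12*49**2 = 340*(-94) - 12*2401 = -31960 - 28812 = -60772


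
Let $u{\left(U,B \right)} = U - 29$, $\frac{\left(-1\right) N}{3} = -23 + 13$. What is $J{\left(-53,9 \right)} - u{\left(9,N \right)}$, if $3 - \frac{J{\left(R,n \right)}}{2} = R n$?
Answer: $980$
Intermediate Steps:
$N = 30$ ($N = - 3 \left(-23 + 13\right) = \left(-3\right) \left(-10\right) = 30$)
$u{\left(U,B \right)} = -29 + U$
$J{\left(R,n \right)} = 6 - 2 R n$
$J{\left(-53,9 \right)} - u{\left(9,N \right)} = \left(6 - \left(-106\right) 9\right) - \left(-29 + 9\right) = \left(6 + 954\right) - -20 = 960 + 20 = 980$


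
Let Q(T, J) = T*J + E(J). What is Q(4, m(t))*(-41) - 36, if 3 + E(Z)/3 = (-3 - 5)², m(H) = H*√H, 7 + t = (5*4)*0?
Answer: -7539 + 1148*I*√7 ≈ -7539.0 + 3037.3*I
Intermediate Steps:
t = -7 (t = -7 + (5*4)*0 = -7 + 20*0 = -7 + 0 = -7)
m(H) = H^(3/2)
E(Z) = 183 (E(Z) = -9 + 3*(-3 - 5)² = -9 + 3*(-8)² = -9 + 3*64 = -9 + 192 = 183)
Q(T, J) = 183 + J*T (Q(T, J) = T*J + 183 = J*T + 183 = 183 + J*T)
Q(4, m(t))*(-41) - 36 = (183 + (-7)^(3/2)*4)*(-41) - 36 = (183 - 7*I*√7*4)*(-41) - 36 = (183 - 28*I*√7)*(-41) - 36 = (-7503 + 1148*I*√7) - 36 = -7539 + 1148*I*√7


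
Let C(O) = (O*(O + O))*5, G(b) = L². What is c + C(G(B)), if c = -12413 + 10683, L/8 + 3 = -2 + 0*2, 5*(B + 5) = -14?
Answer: 25598270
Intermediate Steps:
B = -39/5 (B = -5 + (⅕)*(-14) = -5 - 14/5 = -39/5 ≈ -7.8000)
L = -40 (L = -24 + 8*(-2 + 0*2) = -24 + 8*(-2 + 0) = -24 + 8*(-2) = -24 - 16 = -40)
G(b) = 1600 (G(b) = (-40)² = 1600)
c = -1730
C(O) = 10*O² (C(O) = (O*(2*O))*5 = (2*O²)*5 = 10*O²)
c + C(G(B)) = -1730 + 10*1600² = -1730 + 10*2560000 = -1730 + 25600000 = 25598270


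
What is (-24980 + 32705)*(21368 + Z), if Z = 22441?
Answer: 338424525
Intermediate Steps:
(-24980 + 32705)*(21368 + Z) = (-24980 + 32705)*(21368 + 22441) = 7725*43809 = 338424525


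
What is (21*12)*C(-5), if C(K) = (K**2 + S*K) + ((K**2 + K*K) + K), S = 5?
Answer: 11340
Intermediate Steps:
C(K) = 3*K**2 + 6*K (C(K) = (K**2 + 5*K) + ((K**2 + K*K) + K) = (K**2 + 5*K) + ((K**2 + K**2) + K) = (K**2 + 5*K) + (2*K**2 + K) = (K**2 + 5*K) + (K + 2*K**2) = 3*K**2 + 6*K)
(21*12)*C(-5) = (21*12)*(3*(-5)*(2 - 5)) = 252*(3*(-5)*(-3)) = 252*45 = 11340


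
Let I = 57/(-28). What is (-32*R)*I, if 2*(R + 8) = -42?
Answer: -13224/7 ≈ -1889.1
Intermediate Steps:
R = -29 (R = -8 + (½)*(-42) = -8 - 21 = -29)
I = -57/28 (I = 57*(-1/28) = -57/28 ≈ -2.0357)
(-32*R)*I = -32*(-29)*(-57/28) = 928*(-57/28) = -13224/7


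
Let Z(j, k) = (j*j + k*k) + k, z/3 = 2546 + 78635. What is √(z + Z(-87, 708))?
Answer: 6*√20919 ≈ 867.80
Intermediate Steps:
z = 243543 (z = 3*(2546 + 78635) = 3*81181 = 243543)
Z(j, k) = k + j² + k² (Z(j, k) = (j² + k²) + k = k + j² + k²)
√(z + Z(-87, 708)) = √(243543 + (708 + (-87)² + 708²)) = √(243543 + (708 + 7569 + 501264)) = √(243543 + 509541) = √753084 = 6*√20919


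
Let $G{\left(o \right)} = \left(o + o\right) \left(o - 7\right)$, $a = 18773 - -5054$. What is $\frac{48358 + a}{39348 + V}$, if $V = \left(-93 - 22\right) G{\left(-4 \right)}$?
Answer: $\frac{72185}{29228} \approx 2.4697$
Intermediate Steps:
$a = 23827$ ($a = 18773 + 5054 = 23827$)
$G{\left(o \right)} = 2 o \left(-7 + o\right)$
$V = -10120$ ($V = \left(-93 - 22\right) 2 \left(-4\right) \left(-7 - 4\right) = - 115 \cdot 2 \left(-4\right) \left(-11\right) = \left(-115\right) 88 = -10120$)
$\frac{48358 + a}{39348 + V} = \frac{48358 + 23827}{39348 - 10120} = \frac{72185}{29228}$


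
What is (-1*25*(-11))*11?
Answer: 3025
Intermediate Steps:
(-1*25*(-11))*11 = -25*(-11)*11 = 275*11 = 3025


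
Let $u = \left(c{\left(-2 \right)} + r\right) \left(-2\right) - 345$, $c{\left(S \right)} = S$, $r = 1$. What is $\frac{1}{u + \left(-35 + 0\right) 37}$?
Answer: $- \frac{1}{1638} \approx -0.0006105$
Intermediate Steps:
$u = -343$ ($u = \left(-2 + 1\right) \left(-2\right) - 345 = \left(-1\right) \left(-2\right) - 345 = 2 - 345 = -343$)
$\frac{1}{u + \left(-35 + 0\right) 37} = \frac{1}{-343 + \left(-35 + 0\right) 37} = \frac{1}{-343 - 1295} = \frac{1}{-1638} = - \frac{1}{1638}$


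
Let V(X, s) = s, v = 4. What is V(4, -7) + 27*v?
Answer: 101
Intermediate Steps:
V(4, -7) + 27*v = -7 + 27*4 = -7 + 108 = 101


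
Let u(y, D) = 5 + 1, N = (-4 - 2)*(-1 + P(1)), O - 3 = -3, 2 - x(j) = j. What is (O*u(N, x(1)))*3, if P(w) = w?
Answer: 0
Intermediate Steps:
x(j) = 2 - j
O = 0 (O = 3 - 3 = 0)
N = 0 (N = (-4 - 2)*(-1 + 1) = -6*0 = 0)
u(y, D) = 6
(O*u(N, x(1)))*3 = (0*6)*3 = 0*3 = 0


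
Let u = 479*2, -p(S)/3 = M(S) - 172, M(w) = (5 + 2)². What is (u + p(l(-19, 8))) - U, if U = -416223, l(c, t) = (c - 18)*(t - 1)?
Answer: 417550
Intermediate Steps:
l(c, t) = (-1 + t)*(-18 + c) (l(c, t) = (-18 + c)*(-1 + t) = (-1 + t)*(-18 + c))
M(w) = 49 (M(w) = 7² = 49)
p(S) = 369 (p(S) = -3*(49 - 172) = -3*(-123) = 369)
u = 958
(u + p(l(-19, 8))) - U = (958 + 369) - 1*(-416223) = 1327 + 416223 = 417550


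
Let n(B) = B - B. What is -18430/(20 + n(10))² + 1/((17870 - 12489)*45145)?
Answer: -89542245299/1943401960 ≈ -46.075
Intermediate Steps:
n(B) = 0
-18430/(20 + n(10))² + 1/((17870 - 12489)*45145) = -18430/(20 + 0)² + 1/((17870 - 12489)*45145) = -18430/(20²) + (1/45145)/5381 = -18430/400 + (1/5381)*(1/45145) = -18430*1/400 + 1/242925245 = -1843/40 + 1/242925245 = -89542245299/1943401960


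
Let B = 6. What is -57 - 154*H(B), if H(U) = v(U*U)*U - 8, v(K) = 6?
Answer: -4369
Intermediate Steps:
H(U) = -8 + 6*U (H(U) = 6*U - 8 = -8 + 6*U)
-57 - 154*H(B) = -57 - 154*(-8 + 6*6) = -57 - 154*(-8 + 36) = -57 - 154*28 = -57 - 4312 = -4369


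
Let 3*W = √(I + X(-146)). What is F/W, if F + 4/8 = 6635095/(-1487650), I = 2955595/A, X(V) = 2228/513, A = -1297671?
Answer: -6641028*√11300475627762999/68183499790015 ≈ -10.354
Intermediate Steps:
X(V) = 2228/513 (X(V) = 2228*(1/513) = 2228/513)
I = -2955595/1297671 (I = 2955595/(-1297671) = 2955595*(-1/1297671) = -2955595/1297671 ≈ -2.2776)
F = -737892/148765 (F = -½ + 6635095/(-1487650) = -½ + 6635095*(-1/1487650) = -½ - 1327019/297530 = -737892/148765 ≈ -4.9601)
W = √11300475627762999/221901741 (W = √(-2955595/1297671 + 2228/513)/3 = √(458330251/221901741)/3 = (√11300475627762999/73967247)/3 = √11300475627762999/221901741 ≈ 0.47906)
F/W = -737892*9*√11300475627762999/458330251/148765 = -6641028*√11300475627762999/68183499790015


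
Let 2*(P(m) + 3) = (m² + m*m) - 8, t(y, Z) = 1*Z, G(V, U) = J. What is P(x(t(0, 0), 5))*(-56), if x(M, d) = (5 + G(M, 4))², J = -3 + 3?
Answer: -34608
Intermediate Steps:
J = 0
G(V, U) = 0
t(y, Z) = Z
x(M, d) = 25 (x(M, d) = (5 + 0)² = 5² = 25)
P(m) = -7 + m² (P(m) = -3 + ((m² + m*m) - 8)/2 = -3 + ((m² + m²) - 8)/2 = -3 + (2*m² - 8)/2 = -3 + (-8 + 2*m²)/2 = -3 + (-4 + m²) = -7 + m²)
P(x(t(0, 0), 5))*(-56) = (-7 + 25²)*(-56) = (-7 + 625)*(-56) = 618*(-56) = -34608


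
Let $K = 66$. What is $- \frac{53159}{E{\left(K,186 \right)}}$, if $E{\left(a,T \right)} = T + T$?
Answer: $- \frac{53159}{372} \approx -142.9$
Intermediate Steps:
$E{\left(a,T \right)} = 2 T$
$- \frac{53159}{E{\left(K,186 \right)}} = - \frac{53159}{2 \cdot 186} = - \frac{53159}{372}$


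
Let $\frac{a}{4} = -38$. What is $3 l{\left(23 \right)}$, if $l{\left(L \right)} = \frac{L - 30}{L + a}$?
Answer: $\frac{7}{43} \approx 0.16279$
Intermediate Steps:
$a = -152$ ($a = 4 \left(-38\right) = -152$)
$l{\left(L \right)} = \frac{-30 + L}{-152 + L}$ ($l{\left(L \right)} = \frac{L - 30}{L - 152} = \frac{-30 + L}{-152 + L}$)
$3 l{\left(23 \right)} = 3 \frac{-30 + 23}{-152 + 23} = 3 \frac{1}{-129} \left(-7\right) = 3 \left(\left(- \frac{1}{129}\right) \left(-7\right)\right) = 3 \cdot \frac{7}{129} = \frac{7}{43}$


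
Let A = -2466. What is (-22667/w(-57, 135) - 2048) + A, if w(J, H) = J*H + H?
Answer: -34103173/7560 ≈ -4511.0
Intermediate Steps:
w(J, H) = H + H*J (w(J, H) = H*J + H = H + H*J)
(-22667/w(-57, 135) - 2048) + A = (-22667*1/(135*(1 - 57)) - 2048) - 2466 = (-22667/(135*(-56)) - 2048) - 2466 = (-22667/(-7560) - 2048) - 2466 = (-22667*(-1/7560) - 2048) - 2466 = (22667/7560 - 2048) - 2466 = -15460213/7560 - 2466 = -34103173/7560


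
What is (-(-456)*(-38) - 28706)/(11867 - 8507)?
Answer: -23017/1680 ≈ -13.701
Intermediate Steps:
(-(-456)*(-38) - 28706)/(11867 - 8507) = (-1*17328 - 28706)/3360 = (-17328 - 28706)*(1/3360) = -46034*1/3360 = -23017/1680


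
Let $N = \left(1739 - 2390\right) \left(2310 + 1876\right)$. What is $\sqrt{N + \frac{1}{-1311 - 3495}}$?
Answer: $\frac{i \sqrt{6993671611278}}{1602} \approx 1650.8 i$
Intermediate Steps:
$N = -2725086$ ($N = \left(-651\right) 4186 = -2725086$)
$\sqrt{N + \frac{1}{-1311 - 3495}} = \sqrt{-2725086 + \frac{1}{-1311 - 3495}} = \sqrt{-2725086 + \frac{1}{-4806}} = \sqrt{-2725086 - \frac{1}{4806}} = \sqrt{- \frac{13096763317}{4806}} = \frac{i \sqrt{6993671611278}}{1602}$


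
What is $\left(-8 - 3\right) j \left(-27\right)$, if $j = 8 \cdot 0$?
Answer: $0$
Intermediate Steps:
$j = 0$
$\left(-8 - 3\right) j \left(-27\right) = \left(-8 - 3\right) 0 \left(-27\right) = \left(-11\right) 0 \left(-27\right) = 0 \left(-27\right) = 0$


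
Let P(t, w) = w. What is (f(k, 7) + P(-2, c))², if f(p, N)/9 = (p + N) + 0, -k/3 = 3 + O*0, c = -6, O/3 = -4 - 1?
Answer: 576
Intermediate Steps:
O = -15 (O = 3*(-4 - 1) = 3*(-5) = -15)
k = -9 (k = -3*(3 - 15*0) = -3*(3 + 0) = -3*3 = -9)
f(p, N) = 9*N + 9*p (f(p, N) = 9*((p + N) + 0) = 9*((N + p) + 0) = 9*(N + p) = 9*N + 9*p)
(f(k, 7) + P(-2, c))² = ((9*7 + 9*(-9)) - 6)² = ((63 - 81) - 6)² = (-18 - 6)² = (-24)² = 576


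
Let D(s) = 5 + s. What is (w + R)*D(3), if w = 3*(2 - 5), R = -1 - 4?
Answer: -112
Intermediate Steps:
R = -5
w = -9 (w = 3*(-3) = -9)
(w + R)*D(3) = (-9 - 5)*(5 + 3) = -14*8 = -112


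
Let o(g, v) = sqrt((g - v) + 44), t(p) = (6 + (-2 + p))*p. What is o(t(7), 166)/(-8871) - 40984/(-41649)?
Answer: 40984/41649 - I*sqrt(5)/2957 ≈ 0.98403 - 0.00075619*I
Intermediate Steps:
t(p) = p*(4 + p) (t(p) = (4 + p)*p = p*(4 + p))
o(g, v) = sqrt(44 + g - v)
o(t(7), 166)/(-8871) - 40984/(-41649) = sqrt(44 + 7*(4 + 7) - 1*166)/(-8871) - 40984/(-41649) = sqrt(44 + 7*11 - 166)*(-1/8871) - 40984*(-1/41649) = sqrt(44 + 77 - 166)*(-1/8871) + 40984/41649 = sqrt(-45)*(-1/8871) + 40984/41649 = (3*I*sqrt(5))*(-1/8871) + 40984/41649 = -I*sqrt(5)/2957 + 40984/41649 = 40984/41649 - I*sqrt(5)/2957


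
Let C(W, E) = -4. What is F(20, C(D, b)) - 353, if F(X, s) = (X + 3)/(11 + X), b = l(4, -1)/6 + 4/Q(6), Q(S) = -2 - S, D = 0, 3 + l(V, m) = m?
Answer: -10920/31 ≈ -352.26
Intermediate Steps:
l(V, m) = -3 + m
b = -7/6 (b = (-3 - 1)/6 + 4/(-2 - 1*6) = -4*⅙ + 4/(-2 - 6) = -⅔ + 4/(-8) = -⅔ + 4*(-⅛) = -⅔ - ½ = -7/6 ≈ -1.1667)
F(X, s) = (3 + X)/(11 + X)
F(20, C(D, b)) - 353 = (3 + 20)/(11 + 20) - 353 = 23/31 - 353 = -10920/31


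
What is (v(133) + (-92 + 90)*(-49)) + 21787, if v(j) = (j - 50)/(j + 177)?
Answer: 6784433/310 ≈ 21885.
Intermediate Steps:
v(j) = (-50 + j)/(177 + j)
(v(133) + (-92 + 90)*(-49)) + 21787 = ((-50 + 133)/(177 + 133) + (-92 + 90)*(-49)) + 21787 = (83/310 - 2*(-49)) + 21787 = ((1/310)*83 + 98) + 21787 = (83/310 + 98) + 21787 = 30463/310 + 21787 = 6784433/310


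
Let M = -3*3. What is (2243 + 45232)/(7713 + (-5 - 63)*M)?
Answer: 211/37 ≈ 5.7027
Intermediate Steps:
M = -9
(2243 + 45232)/(7713 + (-5 - 63)*M) = (2243 + 45232)/(7713 + (-5 - 63)*(-9)) = 47475/(7713 - 68*(-9)) = 47475/(7713 + 612) = 47475/8325 = 47475*(1/8325) = 211/37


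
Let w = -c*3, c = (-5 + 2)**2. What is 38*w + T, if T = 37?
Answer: -989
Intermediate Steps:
c = 9 (c = (-3)**2 = 9)
w = -27 (w = -1*9*3 = -9*3 = -27)
38*w + T = 38*(-27) + 37 = -1026 + 37 = -989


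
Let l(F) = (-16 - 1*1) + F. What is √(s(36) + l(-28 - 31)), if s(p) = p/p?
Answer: 5*I*√3 ≈ 8.6602*I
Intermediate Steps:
s(p) = 1
l(F) = -17 + F (l(F) = (-16 - 1) + F = -17 + F)
√(s(36) + l(-28 - 31)) = √(1 + (-17 + (-28 - 31))) = √(1 + (-17 - 59)) = √(1 - 76) = √(-75) = 5*I*√3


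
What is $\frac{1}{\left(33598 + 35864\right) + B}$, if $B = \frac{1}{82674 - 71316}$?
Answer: $\frac{11358}{788949397} \approx 1.4396 \cdot 10^{-5}$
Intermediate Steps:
$B = \frac{1}{11358} \approx 8.8044 \cdot 10^{-5}$
$\frac{1}{\left(33598 + 35864\right) + B} = \frac{1}{\left(33598 + 35864\right) + \frac{1}{11358}} = \frac{1}{69462 + \frac{1}{11358}} = \frac{1}{\frac{788949397}{11358}} = \frac{11358}{788949397}$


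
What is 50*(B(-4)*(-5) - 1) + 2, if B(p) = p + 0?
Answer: 952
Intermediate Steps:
B(p) = p
50*(B(-4)*(-5) - 1) + 2 = 50*(-4*(-5) - 1) + 2 = 50*(20 - 1) + 2 = 50*19 + 2 = 950 + 2 = 952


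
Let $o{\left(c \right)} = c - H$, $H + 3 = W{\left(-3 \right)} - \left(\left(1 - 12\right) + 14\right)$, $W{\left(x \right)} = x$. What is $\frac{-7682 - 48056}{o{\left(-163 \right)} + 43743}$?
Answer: $- \frac{55738}{43589} \approx -1.2787$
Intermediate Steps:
$H = -9$ ($H = -3 - 6 = -9$)
$o{\left(c \right)} = 9 + c$ ($o{\left(c \right)} = c - -9 = c + 9 = 9 + c$)
$\frac{-7682 - 48056}{o{\left(-163 \right)} + 43743} = \frac{-7682 - 48056}{\left(9 - 163\right) + 43743} = - \frac{55738}{-154 + 43743} = - \frac{55738}{43589}$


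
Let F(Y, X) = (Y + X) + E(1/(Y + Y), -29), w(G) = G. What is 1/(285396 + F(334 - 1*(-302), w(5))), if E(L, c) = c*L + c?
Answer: 1272/363802147 ≈ 3.4964e-6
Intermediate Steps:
E(L, c) = c + L*c (E(L, c) = L*c + c = c + L*c)
F(Y, X) = -29 + X + Y - 29/(2*Y) (F(Y, X) = (Y + X) - 29*(1 + 1/(Y + Y)) = (X + Y) - 29*(1 + 1/(2*Y)) = (X + Y) + (-29 - 29/(2*Y)) = -29 + X + Y - 29/(2*Y))
1/(285396 + F(334 - 1*(-302), w(5))) = 1/(285396 + (-29 + 5 + (334 - 1*(-302)) - 29/(2*(334 - 1*(-302))))) = 1/(285396 + (-29 + 5 + (334 + 302) - 29/(2*(334 + 302)))) = 1/(285396 + (-29 + 5 + 636 - 29/2/636)) = 1/(285396 + (-29 + 5 + 636 - 29/2*1/636)) = 1/(285396 + (-29 + 5 + 636 - 29/1272)) = 1/(285396 + 778435/1272) = 1/(363802147/1272) = 1272/363802147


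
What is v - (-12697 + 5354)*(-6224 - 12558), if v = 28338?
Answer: -137887888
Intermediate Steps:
v - (-12697 + 5354)*(-6224 - 12558) = 28338 - (-12697 + 5354)*(-6224 - 12558) = 28338 - (-7343)*(-18782) = 28338 - 1*137916226 = 28338 - 137916226 = -137887888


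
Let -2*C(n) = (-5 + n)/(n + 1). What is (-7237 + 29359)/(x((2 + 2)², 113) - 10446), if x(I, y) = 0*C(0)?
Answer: -3687/1741 ≈ -2.1177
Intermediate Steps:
C(n) = -(-5 + n)/(2*(1 + n)) (C(n) = -(-5 + n)/(2*(n + 1)) = -(-5 + n)/(2*(1 + n)))
x(I, y) = 0 (x(I, y) = 0*((5 - 1*0)/(2*(1 + 0))) = 0*((½)*(5 + 0)/1) = 0*((½)*1*5) = 0*(5/2) = 0)
(-7237 + 29359)/(x((2 + 2)², 113) - 10446) = (-7237 + 29359)/(0 - 10446) = 22122/(-10446) = 22122*(-1/10446) = -3687/1741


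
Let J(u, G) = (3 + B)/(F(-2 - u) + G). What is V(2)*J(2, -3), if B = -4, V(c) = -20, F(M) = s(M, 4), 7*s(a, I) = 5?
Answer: -35/4 ≈ -8.7500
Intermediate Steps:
s(a, I) = 5/7 (s(a, I) = (⅐)*5 = 5/7)
F(M) = 5/7
J(u, G) = -1/(5/7 + G) (J(u, G) = (3 - 4)/(5/7 + G) = -1/(5/7 + G))
V(2)*J(2, -3) = -(-140)/(5 + 7*(-3)) = -(-140)/(5 - 21) = -(-140)/(-16) = -(-140)*(-1)/16 = -20*7/16 = -35/4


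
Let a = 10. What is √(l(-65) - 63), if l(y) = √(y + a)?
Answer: √(-63 + I*√55) ≈ 0.46637 + 7.9509*I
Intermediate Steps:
l(y) = √(10 + y) (l(y) = √(y + 10) = √(10 + y))
√(l(-65) - 63) = √(√(10 - 65) - 63) = √(√(-55) - 63) = √(I*√55 - 63) = √(-63 + I*√55)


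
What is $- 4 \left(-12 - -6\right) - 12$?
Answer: $12$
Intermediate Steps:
$- 4 \left(-12 - -6\right) - 12 = - 4 \left(-12 + 6\right) - 12 = \left(-4\right) \left(-6\right) - 12 = 24 - 12 = 12$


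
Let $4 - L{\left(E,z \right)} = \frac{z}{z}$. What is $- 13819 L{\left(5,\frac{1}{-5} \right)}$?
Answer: $-41457$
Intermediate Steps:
$L{\left(E,z \right)} = 3$ ($L{\left(E,z \right)} = 4 - \frac{z}{z} = 4 - 1 = 3$)
$- 13819 L{\left(5,\frac{1}{-5} \right)} = \left(-13819\right) 3 = -41457$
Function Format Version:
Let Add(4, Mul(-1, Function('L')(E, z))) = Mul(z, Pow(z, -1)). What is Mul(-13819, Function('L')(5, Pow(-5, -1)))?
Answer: -41457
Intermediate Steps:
Function('L')(E, z) = 3 (Function('L')(E, z) = Add(4, Mul(-1, Mul(z, Pow(z, -1)))) = Add(4, Mul(-1, 1)) = Add(4, -1) = 3)
Mul(-13819, Function('L')(5, Pow(-5, -1))) = Mul(-13819, 3) = -41457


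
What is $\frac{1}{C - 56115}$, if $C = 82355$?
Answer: $\frac{1}{26240} \approx 3.811 \cdot 10^{-5}$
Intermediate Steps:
$\frac{1}{C - 56115} = \frac{1}{82355 - 56115} = \frac{1}{26240}$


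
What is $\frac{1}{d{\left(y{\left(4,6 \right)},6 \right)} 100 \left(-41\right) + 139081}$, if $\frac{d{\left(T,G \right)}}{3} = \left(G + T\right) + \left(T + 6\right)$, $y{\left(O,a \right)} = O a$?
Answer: $- \frac{1}{598919} \approx -1.6697 \cdot 10^{-6}$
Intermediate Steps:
$d{\left(T,G \right)} = 18 + 3 G + 6 T$ ($d{\left(T,G \right)} = 3 \left(\left(G + T\right) + \left(T + 6\right)\right) = 3 \left(\left(G + T\right) + \left(6 + T\right)\right) = 3 \left(6 + G + 2 T\right) = 18 + 3 G + 6 T$)
$\frac{1}{d{\left(y{\left(4,6 \right)},6 \right)} 100 \left(-41\right) + 139081} = \frac{1}{\left(18 + 3 \cdot 6 + 6 \cdot 4 \cdot 6\right) 100 \left(-41\right) + 139081} = \frac{1}{\left(18 + 18 + 6 \cdot 24\right) 100 \left(-41\right) + 139081} = \frac{1}{\left(18 + 18 + 144\right) 100 \left(-41\right) + 139081} = \frac{1}{180 \cdot 100 \left(-41\right) + 139081} = \frac{1}{18000 \left(-41\right) + 139081} = \frac{1}{-738000 + 139081} = \frac{1}{-598919} = - \frac{1}{598919}$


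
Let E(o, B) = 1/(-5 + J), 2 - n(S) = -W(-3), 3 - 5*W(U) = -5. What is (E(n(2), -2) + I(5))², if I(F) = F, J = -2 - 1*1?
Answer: 1521/64 ≈ 23.766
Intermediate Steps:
J = -3 (J = -2 - 1 = -3)
W(U) = 8/5 (W(U) = ⅗ - ⅕*(-5) = ⅗ + 1 = 8/5)
n(S) = 18/5 (n(S) = 2 - (-1)*8/5 = 2 - 1*(-8/5) = 2 + 8/5 = 18/5)
E(o, B) = -⅛ (E(o, B) = 1/(-5 - 3) = 1/(-8) = -⅛)
(E(n(2), -2) + I(5))² = (-⅛ + 5)² = (39/8)² = 1521/64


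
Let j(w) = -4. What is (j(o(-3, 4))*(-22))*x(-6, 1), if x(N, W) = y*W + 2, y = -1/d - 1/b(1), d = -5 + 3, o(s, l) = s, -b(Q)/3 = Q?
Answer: 748/3 ≈ 249.33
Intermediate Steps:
b(Q) = -3*Q
d = -2
y = ⅚ (y = -1/(-2) - 1/((-3*1)) = -1*(-½) - 1/(-3) = ½ - 1*(-⅓) = ½ + ⅓ = ⅚ ≈ 0.83333)
x(N, W) = 2 + 5*W/6 (x(N, W) = 5*W/6 + 2 = 2 + 5*W/6)
(j(o(-3, 4))*(-22))*x(-6, 1) = (-4*(-22))*(2 + (⅚)*1) = 88*(2 + ⅚) = 88*(17/6) = 748/3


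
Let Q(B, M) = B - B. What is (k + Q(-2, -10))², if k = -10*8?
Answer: 6400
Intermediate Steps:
Q(B, M) = 0
k = -80
(k + Q(-2, -10))² = (-80 + 0)² = (-80)² = 6400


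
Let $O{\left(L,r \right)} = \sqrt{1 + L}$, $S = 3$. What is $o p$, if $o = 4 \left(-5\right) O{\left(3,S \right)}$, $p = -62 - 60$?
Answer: $4880$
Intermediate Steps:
$p = -122$
$o = -40$ ($o = 4 \left(-5\right) \sqrt{1 + 3} = - 20 \sqrt{4} = \left(-20\right) 2 = -40$)
$o p = \left(-40\right) \left(-122\right) = 4880$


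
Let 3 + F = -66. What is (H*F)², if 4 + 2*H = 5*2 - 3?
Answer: 42849/4 ≈ 10712.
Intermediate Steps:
F = -69 (F = -3 - 66 = -69)
H = 3/2 (H = -2 + (5*2 - 3)/2 = -2 + (10 - 3)/2 = -2 + (½)*7 = -2 + 7/2 = 3/2 ≈ 1.5000)
(H*F)² = ((3/2)*(-69))² = (-207/2)² = 42849/4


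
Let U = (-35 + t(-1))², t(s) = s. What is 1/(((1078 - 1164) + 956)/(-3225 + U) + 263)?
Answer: 643/168819 ≈ 0.0038088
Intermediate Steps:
U = 1296 (U = (-35 - 1)² = (-36)² = 1296)
1/(((1078 - 1164) + 956)/(-3225 + U) + 263) = 1/(((1078 - 1164) + 956)/(-3225 + 1296) + 263) = 1/((-86 + 956)/(-1929) + 263) = 1/(870*(-1/1929) + 263) = 1/(-290/643 + 263) = 1/(168819/643) = 643/168819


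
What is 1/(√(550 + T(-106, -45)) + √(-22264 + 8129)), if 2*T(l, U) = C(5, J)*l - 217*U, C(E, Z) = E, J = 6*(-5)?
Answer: 2/(√20670 + 2*I*√14135) ≈ 0.0037241 - 0.0061593*I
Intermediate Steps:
J = -30
T(l, U) = -217*U/2 + 5*l/2 (T(l, U) = (5*l - 217*U)/2 = (-217*U + 5*l)/2 = -217*U/2 + 5*l/2)
1/(√(550 + T(-106, -45)) + √(-22264 + 8129)) = 1/(√(550 + (-217/2*(-45) + (5/2)*(-106))) + √(-22264 + 8129)) = 1/(√(550 + (9765/2 - 265)) + √(-14135)) = 1/(√(550 + 9235/2) + I*√14135) = 1/(√(10335/2) + I*√14135) = 1/(√20670/2 + I*√14135)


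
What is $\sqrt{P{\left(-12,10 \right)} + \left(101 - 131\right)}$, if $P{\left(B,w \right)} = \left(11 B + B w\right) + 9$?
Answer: $i \sqrt{273} \approx 16.523 i$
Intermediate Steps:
$P{\left(B,w \right)} = 9 + 11 B + B w$
$\sqrt{P{\left(-12,10 \right)} + \left(101 - 131\right)} = \sqrt{\left(9 + 11 \left(-12\right) - 120\right) + \left(101 - 131\right)} = \sqrt{\left(9 - 132 - 120\right) - 30} = \sqrt{-243 - 30} = \sqrt{-273} = i \sqrt{273}$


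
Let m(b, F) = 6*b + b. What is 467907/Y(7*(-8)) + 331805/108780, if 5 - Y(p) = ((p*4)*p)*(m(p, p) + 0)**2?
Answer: 127904709738479/41936021706516 ≈ 3.0500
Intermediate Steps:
m(b, F) = 7*b
Y(p) = 5 - 196*p**4 (Y(p) = 5 - (p*4)*p*(7*p + 0)**2 = 5 - (4*p)*p*(7*p)**2 = 5 - 4*p**2*49*p**2 = 5 - 196*p**4)
467907/Y(7*(-8)) + 331805/108780 = 467907/(5 - 196*(7*(-8))**4) + 331805/108780 = 467907/(5 - 196*(-56)**4) + 331805*(1/108780) = 467907/(5 - 196*9834496) + 66361/21756 = 467907/(5 - 1927561216) + 66361/21756 = 467907/(-1927561211) + 66361/21756 = 467907*(-1/1927561211) + 66361/21756 = -467907/1927561211 + 66361/21756 = 127904709738479/41936021706516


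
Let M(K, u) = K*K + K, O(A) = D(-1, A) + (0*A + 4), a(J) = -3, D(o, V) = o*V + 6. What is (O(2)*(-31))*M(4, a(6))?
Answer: -4960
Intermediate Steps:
D(o, V) = 6 + V*o (D(o, V) = V*o + 6 = 6 + V*o)
O(A) = 10 - A (O(A) = (6 + A*(-1)) + (0*A + 4) = (6 - A) + (0 + 4) = (6 - A) + 4 = 10 - A)
M(K, u) = K + K**2 (M(K, u) = K**2 + K = K + K**2)
(O(2)*(-31))*M(4, a(6)) = ((10 - 1*2)*(-31))*(4*(1 + 4)) = ((10 - 2)*(-31))*(4*5) = (8*(-31))*20 = -248*20 = -4960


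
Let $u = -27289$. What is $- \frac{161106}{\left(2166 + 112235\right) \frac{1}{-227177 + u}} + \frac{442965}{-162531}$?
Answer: $\frac{2221023367397437}{6197902977} \approx 3.5835 \cdot 10^{5}$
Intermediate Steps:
$- \frac{161106}{\left(2166 + 112235\right) \frac{1}{-227177 + u}} + \frac{442965}{-162531} = - \frac{161106}{\left(2166 + 112235\right) \frac{1}{-227177 - 27289}} + \frac{442965}{-162531} = - \frac{161106}{114401 \frac{1}{-254466}} + 442965 \left(- \frac{1}{162531}\right) = - \frac{161106}{114401 \left(- \frac{1}{254466}\right)} - \frac{147655}{54177} = - \frac{161106}{- \frac{114401}{254466}} - \frac{147655}{54177} = \left(-161106\right) \left(- \frac{254466}{114401}\right) - \frac{147655}{54177} = \frac{40995999396}{114401} - \frac{147655}{54177} = \frac{2221023367397437}{6197902977}$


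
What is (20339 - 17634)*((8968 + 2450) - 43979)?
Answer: -88077505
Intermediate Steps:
(20339 - 17634)*((8968 + 2450) - 43979) = 2705*(11418 - 43979) = 2705*(-32561) = -88077505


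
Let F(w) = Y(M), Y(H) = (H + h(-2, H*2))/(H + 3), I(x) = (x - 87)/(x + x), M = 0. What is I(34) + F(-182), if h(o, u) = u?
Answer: -53/68 ≈ -0.77941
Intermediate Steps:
I(x) = (-87 + x)/(2*x) (I(x) = (-87 + x)/((2*x)) = (-87 + x)*(1/(2*x)) = (-87 + x)/(2*x))
Y(H) = 3*H/(3 + H) (Y(H) = (H + H*2)/(H + 3) = (H + 2*H)/(3 + H) = (3*H)/(3 + H) = 3*H/(3 + H))
F(w) = 0 (F(w) = 3*0/(3 + 0) = 3*0/3 = 3*0*(1/3) = 0)
I(34) + F(-182) = (1/2)*(-87 + 34)/34 + 0 = (1/2)*(1/34)*(-53) + 0 = -53/68 + 0 = -53/68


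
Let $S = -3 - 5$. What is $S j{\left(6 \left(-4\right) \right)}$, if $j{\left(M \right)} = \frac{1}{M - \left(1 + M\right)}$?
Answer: $8$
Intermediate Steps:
$S = -8$ ($S = -3 - 5 = -8$)
$j{\left(M \right)} = -1$ ($j{\left(M \right)} = \frac{1}{-1} = -1$)
$S j{\left(6 \left(-4\right) \right)} = \left(-8\right) \left(-1\right) = 8$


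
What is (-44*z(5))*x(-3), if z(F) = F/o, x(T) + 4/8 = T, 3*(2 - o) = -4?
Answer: 231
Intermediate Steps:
o = 10/3 (o = 2 - ⅓*(-4) = 2 + 4/3 = 10/3 ≈ 3.3333)
x(T) = -½ + T
z(F) = 3*F/10 (z(F) = F/(10/3) = F*(3/10) = 3*F/10)
(-44*z(5))*x(-3) = (-66*5/5)*(-½ - 3) = -44*3/2*(-7/2) = -66*(-7/2) = 231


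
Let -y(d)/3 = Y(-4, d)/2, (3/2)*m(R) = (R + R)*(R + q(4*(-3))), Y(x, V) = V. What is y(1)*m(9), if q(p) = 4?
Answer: -234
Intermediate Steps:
m(R) = 4*R*(4 + R)/3 (m(R) = 2*((R + R)*(R + 4))/3 = 2*((2*R)*(4 + R))/3 = 2*(2*R*(4 + R))/3 = 4*R*(4 + R)/3)
y(d) = -3*d/2
y(1)*m(9) = (-3/2*1)*((4/3)*9*(4 + 9)) = -2*9*13 = -3/2*156 = -234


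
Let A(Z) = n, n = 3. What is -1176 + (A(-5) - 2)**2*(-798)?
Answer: -1974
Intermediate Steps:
A(Z) = 3
-1176 + (A(-5) - 2)**2*(-798) = -1176 + (3 - 2)**2*(-798) = -1176 + 1**2*(-798) = -1176 + 1*(-798) = -1176 - 798 = -1974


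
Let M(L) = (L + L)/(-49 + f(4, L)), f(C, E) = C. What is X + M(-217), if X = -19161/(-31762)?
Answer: 14646953/1429290 ≈ 10.248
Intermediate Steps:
X = 19161/31762 (X = -19161*(-1/31762) = 19161/31762 ≈ 0.60327)
M(L) = -2*L/45 (M(L) = (L + L)/(-49 + 4) = (2*L)/(-45) = (2*L)*(-1/45) = -2*L/45)
X + M(-217) = 19161/31762 - 2/45*(-217) = 19161/31762 + 434/45 = 14646953/1429290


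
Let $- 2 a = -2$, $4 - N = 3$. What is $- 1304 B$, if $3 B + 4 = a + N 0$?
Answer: $1304$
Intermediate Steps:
$N = 1$ ($N = 4 - 3 = 1$)
$a = 1$ ($a = \left(- \frac{1}{2}\right) \left(-2\right) = 1$)
$B = -1$ ($B = - \frac{4}{3} + \frac{1 + 1 \cdot 0}{3} = - \frac{4}{3} + \frac{1 + 0}{3} = - \frac{4}{3} + \frac{1}{3} \cdot 1 = - \frac{4}{3} + \frac{1}{3} = -1$)
$- 1304 B = \left(-1304\right) \left(-1\right) = 1304$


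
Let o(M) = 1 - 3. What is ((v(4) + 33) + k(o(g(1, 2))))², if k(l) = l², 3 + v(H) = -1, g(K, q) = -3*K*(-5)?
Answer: 1089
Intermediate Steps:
g(K, q) = 15*K
v(H) = -4 (v(H) = -3 - 1 = -4)
o(M) = -2
((v(4) + 33) + k(o(g(1, 2))))² = ((-4 + 33) + (-2)²)² = (29 + 4)² = 33² = 1089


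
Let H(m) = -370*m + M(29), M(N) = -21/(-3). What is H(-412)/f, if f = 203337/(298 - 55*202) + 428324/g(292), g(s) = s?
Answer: 2359269772/22410121 ≈ 105.28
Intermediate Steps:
M(N) = 7 (M(N) = -21*(-1/3) = 7)
H(m) = 7 - 370*m (H(m) = -370*m + 7 = 7 - 370*m)
f = 22410121/15476 (f = 203337/(298 - 55*202) + 428324/292 = 203337/(298 - 11110) + 428324*(1/292) = 203337/(-10812) + 107081/73 = 203337*(-1/10812) + 107081/73 = -3987/212 + 107081/73 = 22410121/15476 ≈ 1448.1)
H(-412)/f = (7 - 370*(-412))/(22410121/15476) = (7 + 152440)*(15476/22410121) = 152447*(15476/22410121) = 2359269772/22410121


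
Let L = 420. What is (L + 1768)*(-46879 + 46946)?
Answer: 146596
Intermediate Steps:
(L + 1768)*(-46879 + 46946) = (420 + 1768)*(-46879 + 46946) = 2188*67 = 146596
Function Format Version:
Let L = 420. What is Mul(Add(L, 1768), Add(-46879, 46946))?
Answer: 146596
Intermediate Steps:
Mul(Add(L, 1768), Add(-46879, 46946)) = Mul(Add(420, 1768), Add(-46879, 46946)) = Mul(2188, 67) = 146596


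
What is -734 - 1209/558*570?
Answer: -1969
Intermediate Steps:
-734 - 1209/558*570 = -734 - 1209*1/558*570 = -734 - 13/6*570 = -734 - 1235 = -1969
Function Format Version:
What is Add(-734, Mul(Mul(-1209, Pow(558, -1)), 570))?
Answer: -1969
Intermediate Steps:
Add(-734, Mul(Mul(-1209, Pow(558, -1)), 570)) = Add(-734, Mul(Mul(-1209, Rational(1, 558)), 570)) = Add(-734, Mul(Rational(-13, 6), 570)) = Add(-734, -1235) = -1969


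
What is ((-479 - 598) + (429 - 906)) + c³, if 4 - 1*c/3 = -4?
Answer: 12270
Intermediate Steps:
c = 24 (c = 12 - 3*(-4) = 12 + 12 = 24)
((-479 - 598) + (429 - 906)) + c³ = ((-479 - 598) + (429 - 906)) + 24³ = (-1077 - 477) + 13824 = -1554 + 13824 = 12270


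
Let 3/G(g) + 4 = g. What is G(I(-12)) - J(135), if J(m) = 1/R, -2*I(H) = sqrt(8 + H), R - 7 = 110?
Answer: -1421/1989 + 3*I/17 ≈ -0.71443 + 0.17647*I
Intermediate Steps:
R = 117 (R = 7 + 110 = 117)
I(H) = -sqrt(8 + H)/2
J(m) = 1/117
G(g) = 3/(-4 + g)
G(I(-12)) - J(135) = 3/(-4 - sqrt(8 - 12)/2) - 1*1/117 = 3/(-4 - I) - 1/117 = 3*((-4 + I)/17) - 1/117 = 3*(-4 + I)/17 - 1/117 = -1/117 + 3*(-4 + I)/17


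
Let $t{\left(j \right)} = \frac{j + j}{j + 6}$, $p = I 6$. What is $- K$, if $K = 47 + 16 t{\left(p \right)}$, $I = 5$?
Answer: $- \frac{221}{3} \approx -73.667$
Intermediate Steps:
$p = 30$ ($p = 5 \cdot 6 = 30$)
$t{\left(j \right)} = \frac{2 j}{6 + j}$
$K = \frac{221}{3}$ ($K = 47 + 16 \cdot 2 \cdot 30 \frac{1}{6 + 30} = 47 + 16 \cdot 2 \cdot 30 \cdot \frac{1}{36} = 47 + 16 \cdot \frac{5}{3} = 47 + \frac{80}{3} = \frac{221}{3} \approx 73.667$)
$- K = \left(-1\right) \frac{221}{3} = - \frac{221}{3}$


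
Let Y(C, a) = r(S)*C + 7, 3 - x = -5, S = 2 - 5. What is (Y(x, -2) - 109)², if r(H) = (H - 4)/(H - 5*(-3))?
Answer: 102400/9 ≈ 11378.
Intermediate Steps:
S = -3
x = 8 (x = 3 - 1*(-5) = 3 + 5 = 8)
r(H) = (-4 + H)/(15 + H) (r(H) = (-4 + H)/(H + 15) = (-4 + H)/(15 + H))
Y(C, a) = 7 - 7*C/12 (Y(C, a) = ((-4 - 3)/(15 - 3))*C + 7 = (-7/12)*C + 7 = ((1/12)*(-7))*C + 7 = -7*C/12 + 7 = 7 - 7*C/12)
(Y(x, -2) - 109)² = ((7 - 7/12*8) - 109)² = ((7 - 14/3) - 109)² = (7/3 - 109)² = (-320/3)² = 102400/9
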